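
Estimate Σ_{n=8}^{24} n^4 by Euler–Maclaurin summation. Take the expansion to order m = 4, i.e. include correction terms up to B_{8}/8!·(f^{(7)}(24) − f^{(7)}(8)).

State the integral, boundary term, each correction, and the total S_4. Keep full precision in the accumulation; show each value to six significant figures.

Integral: ∫_8^24 x^4 dx = 1.58597e+06.
½[f(8) + f(24)] = ½[4096.00 + 331776] = 167936.
So far: 1.75391e+06.
k=1: B_{2}/(2)! × [f^{(1)}(24) − f^{(1)}(8)] = 1/12 × (55296.0 − 2048.00) = 4437.33.
After k=1: 1.75834e+06.
k=2: B_{4}/(4)! × [f^{(3)}(24) − f^{(3)}(8)] = −1/720 × (576.000 − 192.000) = -0.533333.
After k=2: 1.75834e+06.
k=3: B_{6}/(6)! × [f^{(5)}(24) − f^{(5)}(8)] = 1/30240 × (0.00000 − 0.00000) = 0.00000.
After k=3: 1.75834e+06.
k=4: B_{8}/(8)! × [f^{(7)}(24) − f^{(7)}(8)] = −1/1209600 × (0.00000 − 0.00000) = 0.00000.

S_4 ≈ 1.75834e+06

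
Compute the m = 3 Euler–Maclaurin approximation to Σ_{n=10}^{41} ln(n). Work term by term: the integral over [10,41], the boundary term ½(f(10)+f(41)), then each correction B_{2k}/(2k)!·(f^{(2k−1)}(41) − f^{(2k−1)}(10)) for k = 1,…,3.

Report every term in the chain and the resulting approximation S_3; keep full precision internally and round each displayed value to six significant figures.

S_3 ≈ 101.232

∫_10^41 ln(x) dx evaluates to 98.2306.
Boundary: ½(f(10) + f(41)) = ½(2.30259 + 3.71357) = 3.00808.
So far: 101.239.
k=1: B_{2}/(2)! × [f^{(1)}(41) − f^{(1)}(10)] = 1/12 × (0.0243902 − 0.100000) = -0.00630081.
Running total after k=1: 101.232.
k=2: B_{4}/(4)! × [f^{(3)}(41) − f^{(3)}(10)] = −1/720 × (2.90187e-05 − 0.00200000) = 2.73747e-06.
Running total after k=2: 101.232.
k=3: B_{6}/(6)! × [f^{(5)}(41) − f^{(5)}(10)] = 1/30240 × (2.07153e-07 − 0.000240000) = -7.92966e-09.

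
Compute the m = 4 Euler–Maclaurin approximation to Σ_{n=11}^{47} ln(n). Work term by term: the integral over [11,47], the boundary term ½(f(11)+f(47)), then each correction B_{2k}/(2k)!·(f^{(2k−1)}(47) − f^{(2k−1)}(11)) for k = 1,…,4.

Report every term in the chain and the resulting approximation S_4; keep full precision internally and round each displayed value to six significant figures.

The integral term ∫_11^47 ln(x) dx = 118.580.
½[f(11) + f(47)] = ½[2.39790 + 3.85015] = 3.12402.
Integral + boundary = 121.704.
Order-1 term: 1/12 · (0.0212766 − 0.0909091) = -0.00580271.
Running total after k=1: 121.698.
Order-2 term: −1/720 · (1.92636e-05 − 0.00150263) = 2.06023e-06.
Running total after k=2: 121.698.
Order-3 term: 1/30240 · (1.04646e-07 − 0.000149021) = -4.92449e-09.
Running total after k=3: 121.698.
Order-4 term: −1/1209600 · (1.42117e-09 − 3.69474e-05) = 3.05440e-11.

S_4 ≈ 121.698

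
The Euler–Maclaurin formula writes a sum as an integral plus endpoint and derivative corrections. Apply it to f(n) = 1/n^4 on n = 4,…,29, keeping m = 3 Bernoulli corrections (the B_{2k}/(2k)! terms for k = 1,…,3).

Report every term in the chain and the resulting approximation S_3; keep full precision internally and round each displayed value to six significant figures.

The integral term ∫_4^29 1/x^4 dx = 0.00519467.
Endpoint term: (f(4) + f(29))/2 = (0.00390625 + 1.41387e-06)/2 = 0.00195383.
Integral + boundary = 0.00714850.
Correction k=1: B_{2}/2! · (f^{(1)}(29) − f^{(1)}(4)) = 1/12 · (-1.95016e-07 − (-0.00390625)) = 0.000325505.
Running total after k=1: 0.00747400.
Correction k=2: B_{4}/4! · (f^{(3)}(29) − f^{(3)}(4)) = −1/720 · (-6.95657e-09 − (-0.00732422)) = -1.01725e-05.
Running total after k=2: 0.00746383.
Correction k=3: B_{6}/6! · (f^{(5)}(29) − f^{(5)}(4)) = 1/30240 · (-4.63220e-10 − (-0.0256348)) = 8.47710e-07.

S_3 ≈ 0.00746468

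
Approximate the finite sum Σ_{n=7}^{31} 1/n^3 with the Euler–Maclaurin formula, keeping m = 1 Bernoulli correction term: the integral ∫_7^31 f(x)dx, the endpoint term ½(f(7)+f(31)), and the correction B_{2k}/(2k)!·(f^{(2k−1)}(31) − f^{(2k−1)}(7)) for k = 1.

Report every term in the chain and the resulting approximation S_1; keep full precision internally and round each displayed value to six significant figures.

S_1 ≈ 0.0112622

The integral term ∫_7^31 1/x^3 dx = 0.00968379.
Boundary: ½(f(7) + f(31)) = ½(0.00291545 + 3.35672e-05) = 0.00147451.
So far: 0.0111583.
Correction k=1: B_{2}/2! · (f^{(1)}(31) − f^{(1)}(7)) = 1/12 · (-3.24844e-06 − (-0.00124948)) = 0.000103853.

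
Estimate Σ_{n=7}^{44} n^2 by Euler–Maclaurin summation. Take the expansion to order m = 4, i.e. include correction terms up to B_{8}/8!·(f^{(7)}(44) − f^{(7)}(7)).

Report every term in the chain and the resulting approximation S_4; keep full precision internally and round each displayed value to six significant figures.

∫_7^44 x^2 dx evaluates to 28280.3.
½[f(7) + f(44)] = ½[49.0000 + 1936.00] = 992.500.
Integral + boundary = 29272.8.
Order-1 term: 1/12 · (88.0000 − 14.0000) = 6.16667.
Partial sum through k=1: 29279.0.
Order-2 term: −1/720 · (0.00000 − 0.00000) = 0.00000.
Partial sum through k=2: 29279.0.
Order-3 term: 1/30240 · (0.00000 − 0.00000) = 0.00000.
Partial sum through k=3: 29279.0.
Order-4 term: −1/1209600 · (0.00000 − 0.00000) = 0.00000.

S_4 ≈ 29279.0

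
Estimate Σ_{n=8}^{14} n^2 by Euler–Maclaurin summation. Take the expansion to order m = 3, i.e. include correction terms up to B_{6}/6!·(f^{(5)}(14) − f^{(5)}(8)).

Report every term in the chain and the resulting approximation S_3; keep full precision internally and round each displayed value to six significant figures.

S_3 ≈ 875.000

The integral term ∫_8^14 x^2 dx = 744.000.
Endpoint term: (f(8) + f(14))/2 = (64.0000 + 196.000)/2 = 130.000.
Running total after boundary: 874.000.
Order-1 term: 1/12 · (28.0000 − 16.0000) = 1.00000.
Running total after k=1: 875.000.
Order-2 term: −1/720 · (0.00000 − 0.00000) = 0.00000.
Running total after k=2: 875.000.
Order-3 term: 1/30240 · (0.00000 − 0.00000) = 0.00000.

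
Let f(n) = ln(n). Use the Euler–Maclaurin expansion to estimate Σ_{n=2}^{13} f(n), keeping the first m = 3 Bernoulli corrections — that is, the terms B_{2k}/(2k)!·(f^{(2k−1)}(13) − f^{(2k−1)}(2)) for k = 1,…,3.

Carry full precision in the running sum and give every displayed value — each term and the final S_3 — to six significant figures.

∫_2^13 ln(x) dx evaluates to 20.9580.
Boundary: ½(f(2) + f(13)) = ½(0.693147 + 2.56495) = 1.62905.
Running total after boundary: 22.5871.
Order-1 term: 1/12 · (0.0769231 − 0.500000) = -0.0352564.
Partial sum through k=1: 22.5518.
Order-2 term: −1/720 · (0.000910332 − 0.250000) = 0.000345958.
Partial sum through k=2: 22.5522.
Order-3 term: 1/30240 · (6.46390e-05 − 0.750000) = -2.47994e-05.

S_3 ≈ 22.5522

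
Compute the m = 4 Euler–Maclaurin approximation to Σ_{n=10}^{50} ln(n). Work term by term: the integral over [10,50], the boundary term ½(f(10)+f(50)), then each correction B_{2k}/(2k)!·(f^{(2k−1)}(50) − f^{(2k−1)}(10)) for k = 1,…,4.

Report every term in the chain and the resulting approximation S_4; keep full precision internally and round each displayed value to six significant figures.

∫_10^50 ln(x) dx evaluates to 132.575.
Boundary: ½(f(10) + f(50)) = ½(2.30259 + 3.91202) = 3.10730.
Running total after boundary: 135.683.
k=1: B_{2}/(2)! × [f^{(1)}(50) − f^{(1)}(10)] = 1/12 × (0.0200000 − 0.100000) = -0.00666667.
Partial sum through k=1: 135.676.
k=2: B_{4}/(4)! × [f^{(3)}(50) − f^{(3)}(10)] = −1/720 × (1.60000e-05 − 0.00200000) = 2.75556e-06.
Partial sum through k=2: 135.676.
k=3: B_{6}/(6)! × [f^{(5)}(50) − f^{(5)}(10)] = 1/30240 × (7.68000e-08 − 0.000240000) = -7.93397e-09.
Partial sum through k=3: 135.676.
k=4: B_{8}/(8)! × [f^{(7)}(50) − f^{(7)}(10)] = −1/1209600 × (9.21600e-10 − 7.20000e-05) = 5.95230e-11.

S_4 ≈ 135.676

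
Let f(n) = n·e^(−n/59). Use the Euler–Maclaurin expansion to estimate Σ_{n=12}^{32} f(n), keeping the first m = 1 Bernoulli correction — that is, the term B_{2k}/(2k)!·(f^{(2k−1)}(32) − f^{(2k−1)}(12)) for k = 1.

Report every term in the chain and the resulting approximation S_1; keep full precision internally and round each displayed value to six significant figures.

The integral term ∫_12^32 x·e^(−x/59) dx = 296.697.
Boundary: ½(f(12) + f(32)) = ½(9.79152 + 18.6037) = 14.1976.
Running total after boundary: 310.895.
k=1: B_{2}/(2)! × [f^{(1)}(32) − f^{(1)}(12)] = 1/12 × (0.266049 − 0.650002) = -0.0319961.

S_1 ≈ 310.863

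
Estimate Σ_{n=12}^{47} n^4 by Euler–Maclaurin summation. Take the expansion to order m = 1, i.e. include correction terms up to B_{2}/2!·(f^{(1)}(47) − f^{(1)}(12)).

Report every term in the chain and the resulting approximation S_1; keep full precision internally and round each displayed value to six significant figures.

S_1 ≈ 4.83035e+07

Integral: ∫_12^47 x^4 dx = 4.58192e+07.
½[f(12) + f(47)] = ½[20736.0 + 4.87968e+06] = 2.45021e+06.
So far: 4.82694e+07.
Order-1 term: 1/12 · (415292 − 6912.00) = 34031.7.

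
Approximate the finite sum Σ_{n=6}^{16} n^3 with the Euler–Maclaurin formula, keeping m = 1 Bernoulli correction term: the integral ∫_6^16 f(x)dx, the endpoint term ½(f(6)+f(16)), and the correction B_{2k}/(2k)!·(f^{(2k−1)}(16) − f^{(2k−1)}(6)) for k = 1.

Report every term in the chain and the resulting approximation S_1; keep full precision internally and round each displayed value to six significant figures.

S_1 ≈ 18271.0

The integral term ∫_6^16 x^3 dx = 16060.0.
Endpoint term: (f(6) + f(16))/2 = (216.000 + 4096.00)/2 = 2156.00.
Integral + boundary = 18216.0.
Order-1 term: 1/12 · (768.000 − 108.000) = 55.0000.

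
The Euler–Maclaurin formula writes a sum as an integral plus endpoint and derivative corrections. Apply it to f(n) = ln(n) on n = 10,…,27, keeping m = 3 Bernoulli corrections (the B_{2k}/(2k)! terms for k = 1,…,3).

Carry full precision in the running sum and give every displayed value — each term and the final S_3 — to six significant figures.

The integral term ∫_10^27 ln(x) dx = 48.9617.
Boundary: ½(f(10) + f(27)) = ½(2.30259 + 3.29584) = 2.79921.
Running total after boundary: 51.7610.
Correction k=1: B_{2}/2! · (f^{(1)}(27) − f^{(1)}(10)) = 1/12 · (0.0370370 − 0.100000) = -0.00524691.
Partial sum through k=1: 51.7557.
Correction k=2: B_{4}/4! · (f^{(3)}(27) − f^{(3)}(10)) = −1/720 · (0.000101611 − 0.00200000) = 2.63665e-06.
Partial sum through k=2: 51.7557.
Correction k=3: B_{6}/6! · (f^{(5)}(27) − f^{(5)}(10)) = 1/30240 · (1.67260e-06 − 0.000240000) = -7.88120e-09.

S_3 ≈ 51.7557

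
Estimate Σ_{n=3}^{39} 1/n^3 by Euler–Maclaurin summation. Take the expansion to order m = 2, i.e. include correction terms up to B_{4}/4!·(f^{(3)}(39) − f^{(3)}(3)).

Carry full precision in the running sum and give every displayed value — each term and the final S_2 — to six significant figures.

∫_3^39 1/x^3 dx evaluates to 0.0552268.
Boundary: ½(f(3) + f(39)) = ½(0.0370370 + 1.68580e-05) = 0.0185269.
So far: 0.0737538.
k=1: B_{2}/(2)! × [f^{(1)}(39) − f^{(1)}(3)] = 1/12 × (-1.29677e-06 − (-0.0370370)) = 0.00308631.
Partial sum through k=1: 0.0768401.
k=2: B_{4}/(4)! × [f^{(3)}(39) − f^{(3)}(3)] = −1/720 × (-1.70515e-08 − (-0.0823045)) = -0.000114312.

S_2 ≈ 0.0767258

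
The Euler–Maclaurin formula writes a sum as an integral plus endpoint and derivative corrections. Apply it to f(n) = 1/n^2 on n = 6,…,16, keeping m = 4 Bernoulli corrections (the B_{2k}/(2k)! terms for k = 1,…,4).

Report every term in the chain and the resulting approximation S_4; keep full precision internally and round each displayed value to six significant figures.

The integral term ∫_6^16 1/x^2 dx = 0.104167.
Boundary: ½(f(6) + f(16)) = ½(0.0277778 + 0.00390625) = 0.0158420.
Integral + boundary = 0.120009.
k=1: B_{2}/(2)! × [f^{(1)}(16) − f^{(1)}(6)] = 1/12 × (-0.000488281 − (-0.00925926)) = 0.000730915.
Partial sum through k=1: 0.120740.
k=2: B_{4}/(4)! × [f^{(3)}(16) − f^{(3)}(6)] = −1/720 × (-2.28882e-05 − (-0.00308642)) = -4.25490e-06.
Partial sum through k=2: 0.120735.
k=3: B_{6}/(6)! × [f^{(5)}(16) − f^{(5)}(6)] = 1/30240 × (-2.68221e-06 − (-0.00257202)) = 8.49648e-08.
Partial sum through k=3: 0.120735.
k=4: B_{8}/(8)! × [f^{(7)}(16) − f^{(7)}(6)] = −1/1209600 × (-5.86733e-07 − (-0.00400091)) = -3.30715e-09.

S_4 ≈ 0.120735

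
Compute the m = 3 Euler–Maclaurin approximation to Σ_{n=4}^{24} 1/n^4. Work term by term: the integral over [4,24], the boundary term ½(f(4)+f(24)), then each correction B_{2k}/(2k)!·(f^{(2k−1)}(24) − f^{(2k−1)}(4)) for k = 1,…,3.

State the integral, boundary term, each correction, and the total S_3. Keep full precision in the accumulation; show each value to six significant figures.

The integral term ∫_4^24 1/x^4 dx = 0.00518422.
½[f(4) + f(24)] = ½[0.00390625 + 3.01408e-06] = 0.00195463.
Integral + boundary = 0.00713885.
Correction k=1: B_{2}/2! · (f^{(1)}(24) − f^{(1)}(4)) = 1/12 · (-5.02347e-07 − (-0.00390625)) = 0.000325479.
After k=1: 0.00746433.
Correction k=2: B_{4}/4! · (f^{(3)}(24) − f^{(3)}(4)) = −1/720 · (-2.61639e-08 − (-0.00732422)) = -1.01725e-05.
After k=2: 0.00745416.
Correction k=3: B_{6}/6! · (f^{(5)}(24) − f^{(5)}(4)) = 1/30240 · (-2.54371e-09 − (-0.0256348)) = 8.47710e-07.

S_3 ≈ 0.00745501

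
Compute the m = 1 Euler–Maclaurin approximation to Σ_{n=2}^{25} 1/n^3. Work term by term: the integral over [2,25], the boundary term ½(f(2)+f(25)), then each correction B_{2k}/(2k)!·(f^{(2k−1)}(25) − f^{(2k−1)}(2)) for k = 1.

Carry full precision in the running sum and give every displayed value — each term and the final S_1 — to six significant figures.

S_1 ≈ 0.202356

∫_2^25 1/x^3 dx evaluates to 0.124200.
Endpoint term: (f(2) + f(25))/2 = (0.125000 + 6.40000e-05)/2 = 0.0625320.
So far: 0.186732.
k=1: B_{2}/(2)! × [f^{(1)}(25) − f^{(1)}(2)] = 1/12 × (-7.68000e-06 − (-0.187500)) = 0.0156244.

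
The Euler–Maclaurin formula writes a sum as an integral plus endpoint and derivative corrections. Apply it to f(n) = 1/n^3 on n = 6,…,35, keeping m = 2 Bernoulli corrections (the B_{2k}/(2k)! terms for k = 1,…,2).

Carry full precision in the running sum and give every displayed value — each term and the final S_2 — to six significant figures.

S_2 ≈ 0.0159982

∫_6^35 1/x^3 dx evaluates to 0.0134807.
Boundary: ½(f(6) + f(35)) = ½(0.00462963 + 2.33236e-05) = 0.00232648.
Running total after boundary: 0.0158072.
Order-1 term: 1/12 · (-1.99917e-06 − (-0.00231481)) = 0.000192735.
Partial sum through k=1: 0.0159999.
Order-2 term: −1/720 · (-3.26395e-08 − (-0.00128601)) = -1.78608e-06.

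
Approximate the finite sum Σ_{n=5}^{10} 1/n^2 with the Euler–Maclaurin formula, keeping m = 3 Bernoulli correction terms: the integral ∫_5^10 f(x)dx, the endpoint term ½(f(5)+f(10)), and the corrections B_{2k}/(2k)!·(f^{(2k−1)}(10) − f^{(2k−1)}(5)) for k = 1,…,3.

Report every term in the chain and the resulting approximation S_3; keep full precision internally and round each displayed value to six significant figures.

S_3 ≈ 0.126157

Integral: ∫_5^10 1/x^2 dx = 0.100000.
Boundary: ½(f(5) + f(10)) = ½(0.0400000 + 0.0100000) = 0.0250000.
Integral + boundary = 0.125000.
k=1: B_{2}/(2)! × [f^{(1)}(10) − f^{(1)}(5)] = 1/12 × (-0.00200000 − (-0.0160000)) = 0.00116667.
After k=1: 0.126167.
k=2: B_{4}/(4)! × [f^{(3)}(10) − f^{(3)}(5)] = −1/720 × (-0.000240000 − (-0.00768000)) = -1.03333e-05.
After k=2: 0.126156.
k=3: B_{6}/(6)! × [f^{(5)}(10) − f^{(5)}(5)] = 1/30240 × (-7.20000e-05 − (-0.00921600)) = 3.02381e-07.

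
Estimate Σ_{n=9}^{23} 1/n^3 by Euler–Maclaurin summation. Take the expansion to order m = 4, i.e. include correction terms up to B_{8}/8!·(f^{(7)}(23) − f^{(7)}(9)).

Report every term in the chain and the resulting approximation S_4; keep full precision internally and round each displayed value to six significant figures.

∫_9^23 1/x^3 dx evaluates to 0.00522766.
Boundary: ½(f(9) + f(23)) = ½(0.00137174 + 8.21895e-05) = 0.000726966.
Integral + boundary = 0.00595463.
Correction k=1: B_{2}/2! · (f^{(1)}(23) − f^{(1)}(9)) = 1/12 · (-1.07204e-05 − (-0.000457247)) = 3.72106e-05.
After k=1: 0.00599184.
Correction k=2: B_{4}/4! · (f^{(3)}(23) − f^{(3)}(9)) = −1/720 · (-4.05307e-07 − (-0.000112901)) = -1.56243e-07.
After k=2: 0.00599168.
Correction k=3: B_{6}/6! · (f^{(5)}(23) − f^{(5)}(9)) = 1/30240 · (-3.21794e-08 − (-5.85410e-05)) = 1.93482e-09.
After k=3: 0.00599168.
Correction k=4: B_{8}/8! · (f^{(7)}(23) − f^{(7)}(9)) = −1/1209600 · (-4.37980e-09 − (-5.20365e-05)) = -4.30160e-11.

S_4 ≈ 0.00599168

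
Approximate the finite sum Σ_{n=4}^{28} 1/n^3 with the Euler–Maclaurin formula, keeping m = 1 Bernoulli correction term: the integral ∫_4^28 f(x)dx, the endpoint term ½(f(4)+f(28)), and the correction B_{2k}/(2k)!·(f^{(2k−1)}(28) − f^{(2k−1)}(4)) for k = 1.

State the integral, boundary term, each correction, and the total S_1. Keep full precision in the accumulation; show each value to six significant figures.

The integral term ∫_4^28 1/x^3 dx = 0.0306122.
Boundary: ½(f(4) + f(28)) = ½(0.0156250 + 4.55539e-05) = 0.00783528.
Running total after boundary: 0.0384475.
Order-1 term: 1/12 · (-4.88078e-06 − (-0.0117188)) = 0.000976156.

S_1 ≈ 0.0394237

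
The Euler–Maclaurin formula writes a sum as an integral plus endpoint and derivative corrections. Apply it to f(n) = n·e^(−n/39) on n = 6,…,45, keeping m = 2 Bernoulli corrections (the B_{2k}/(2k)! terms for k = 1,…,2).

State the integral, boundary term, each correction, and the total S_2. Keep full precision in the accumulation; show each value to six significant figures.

S_2 ≈ 481.028

Integral: ∫_6^45 x·e^(−x/39) dx = 471.424.
½[f(6) + f(45)] = ½[5.14442 + 14.1940] = 9.66919.
So far: 481.093.
Correction k=1: B_{2}/2! · (f^{(1)}(45) − f^{(1)}(6)) = 1/12 · (-0.0485263 − 0.725496) = -0.0645018.
Running total after k=1: 481.028.
Correction k=2: B_{4}/4! · (f^{(3)}(45) − f^{(3)}(6)) = −1/720 · (0.000382851 − 0.00160441) = 1.69661e-06.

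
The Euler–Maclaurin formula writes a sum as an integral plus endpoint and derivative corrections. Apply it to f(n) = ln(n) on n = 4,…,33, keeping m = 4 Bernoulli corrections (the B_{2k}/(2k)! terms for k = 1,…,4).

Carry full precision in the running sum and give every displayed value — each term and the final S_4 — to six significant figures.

∫_4^33 ln(x) dx evaluates to 80.8396.
Endpoint term: (f(4) + f(33))/2 = (1.38629 + 3.49651)/2 = 2.44140.
Integral + boundary = 83.2810.
Correction k=1: B_{2}/2! · (f^{(1)}(33) − f^{(1)}(4)) = 1/12 · (0.0303030 − 0.250000) = -0.0183081.
After k=1: 83.2627.
Correction k=2: B_{4}/4! · (f^{(3)}(33) − f^{(3)}(4)) = −1/720 · (5.56529e-05 − 0.0312500) = 4.33255e-05.
After k=2: 83.2627.
Correction k=3: B_{6}/6! · (f^{(5)}(33) − f^{(5)}(4)) = 1/30240 · (6.13256e-07 − 0.0234375) = -7.75029e-07.
After k=3: 83.2627.
Correction k=4: B_{8}/8! · (f^{(7)}(33) − f^{(7)}(4)) = −1/1209600 · (1.68941e-08 − 0.0439453) = 3.63304e-08.

S_4 ≈ 83.2627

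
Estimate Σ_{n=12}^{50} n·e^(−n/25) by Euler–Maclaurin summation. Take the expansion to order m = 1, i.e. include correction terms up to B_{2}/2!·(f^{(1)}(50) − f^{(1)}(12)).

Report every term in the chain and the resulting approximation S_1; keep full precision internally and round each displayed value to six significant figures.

S_1 ≈ 325.679

Integral: ∫_12^50 x·e^(−x/25) dx = 318.621.
Boundary: ½(f(12) + f(50)) = ½(7.42540 + 6.76676) = 7.09608.
Running total after boundary: 325.717.
k=1: B_{2}/(2)! × [f^{(1)}(50) − f^{(1)}(12)] = 1/12 × (-0.135335 − 0.321767) = -0.0380919.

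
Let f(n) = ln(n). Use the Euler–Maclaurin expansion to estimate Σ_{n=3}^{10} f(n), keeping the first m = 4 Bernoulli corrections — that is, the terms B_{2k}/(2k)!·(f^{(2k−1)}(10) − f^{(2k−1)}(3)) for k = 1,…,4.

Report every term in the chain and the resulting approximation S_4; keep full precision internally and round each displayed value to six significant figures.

Integral: ∫_3^10 ln(x) dx = 12.7300.
Endpoint term: (f(3) + f(10))/2 = (1.09861 + 2.30259)/2 = 1.70060.
Integral + boundary = 14.4306.
k=1: B_{2}/(2)! × [f^{(1)}(10) − f^{(1)}(3)] = 1/12 × (0.100000 − 0.333333) = -0.0194444.
After k=1: 14.4112.
k=2: B_{4}/(4)! × [f^{(3)}(10) − f^{(3)}(3)] = −1/720 × (0.00200000 − 0.0740741) = 0.000100103.
After k=2: 14.4113.
k=3: B_{6}/(6)! × [f^{(5)}(10) − f^{(5)}(3)] = 1/30240 × (0.000240000 − 0.0987654) = -3.25812e-06.
After k=3: 14.4113.
k=4: B_{8}/(8)! × [f^{(7)}(10) − f^{(7)}(3)] = −1/1209600 × (7.20000e-05 − 0.329218) = 2.72112e-07.

S_4 ≈ 14.4113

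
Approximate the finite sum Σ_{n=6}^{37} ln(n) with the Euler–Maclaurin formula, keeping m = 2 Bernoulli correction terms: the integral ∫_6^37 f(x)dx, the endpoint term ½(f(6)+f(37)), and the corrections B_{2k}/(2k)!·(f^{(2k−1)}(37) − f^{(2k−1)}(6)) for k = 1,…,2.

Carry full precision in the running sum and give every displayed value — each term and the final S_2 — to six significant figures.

∫_6^37 ln(x) dx evaluates to 91.8534.
Boundary: ½(f(6) + f(37)) = ½(1.79176 + 3.61092) = 2.70134.
So far: 94.5547.
Order-1 term: 1/12 · (0.0270270 − 0.166667) = -0.0116366.
Running total after k=1: 94.5431.
Order-2 term: −1/720 · (3.94843e-05 − 0.00925926) = 1.28052e-05.

S_2 ≈ 94.5431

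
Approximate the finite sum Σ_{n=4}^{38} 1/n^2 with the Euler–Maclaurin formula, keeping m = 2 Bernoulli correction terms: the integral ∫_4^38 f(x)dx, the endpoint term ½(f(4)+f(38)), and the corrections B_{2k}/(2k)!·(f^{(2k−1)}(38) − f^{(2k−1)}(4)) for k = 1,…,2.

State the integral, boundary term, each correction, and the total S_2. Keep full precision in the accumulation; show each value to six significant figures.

Integral: ∫_4^38 1/x^2 dx = 0.223684.
Boundary: ½(f(4) + f(38)) = ½(0.0625000 + 0.000692521) = 0.0315963.
Running total after boundary: 0.255280.
k=1: B_{2}/(2)! × [f^{(1)}(38) − f^{(1)}(4)] = 1/12 × (-3.64485e-05 − (-0.0312500)) = 0.00260113.
Running total after k=1: 0.257882.
k=2: B_{4}/(4)! × [f^{(3)}(38) − f^{(3)}(4)] = −1/720 × (-3.02896e-07 − (-0.0234375)) = -3.25517e-05.

S_2 ≈ 0.257849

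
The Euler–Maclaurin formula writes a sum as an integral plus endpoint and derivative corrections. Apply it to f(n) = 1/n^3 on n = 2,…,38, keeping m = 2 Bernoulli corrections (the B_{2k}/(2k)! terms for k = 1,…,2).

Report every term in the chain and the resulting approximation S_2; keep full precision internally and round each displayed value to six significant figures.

S_2 ≈ 0.201486

∫_2^38 1/x^3 dx evaluates to 0.124654.
Boundary: ½(f(2) + f(38)) = ½(0.125000 + 1.82242e-05) = 0.0625091.
So far: 0.187163.
k=1: B_{2}/(2)! × [f^{(1)}(38) − f^{(1)}(2)] = 1/12 × (-1.43876e-06 − (-0.187500)) = 0.0156249.
After k=1: 0.202788.
k=2: B_{4}/(4)! × [f^{(3)}(38) − f^{(3)}(2)] = −1/720 × (-1.99274e-08 − (-0.937500)) = -0.00130208.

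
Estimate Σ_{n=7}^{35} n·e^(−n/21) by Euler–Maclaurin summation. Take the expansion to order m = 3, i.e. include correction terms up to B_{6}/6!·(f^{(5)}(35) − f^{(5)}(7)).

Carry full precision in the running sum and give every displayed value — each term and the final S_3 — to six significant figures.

∫_7^35 x·e^(−x/21) dx evaluates to 199.203.
½[f(7) + f(35)] = ½[5.01572 + 6.61065] = 5.81318.
Integral + boundary = 205.016.
k=1: B_{2}/(2)! × [f^{(1)}(35) − f^{(1)}(7)] = 1/12 × (-0.125917 − 0.477688) = -0.0503004.
Partial sum through k=1: 204.966.
k=2: B_{4}/(4)! × [f^{(3)}(35) − f^{(3)}(7)] = −1/720 × (0.000571052 − 0.00433277) = 5.22460e-06.
Partial sum through k=2: 204.966.
k=3: B_{6}/(6)! × [f^{(5)}(35) − f^{(5)}(7)] = 1/30240 × (3.23726e-06 − 1.71935e-05) = -4.61517e-10.

S_3 ≈ 204.966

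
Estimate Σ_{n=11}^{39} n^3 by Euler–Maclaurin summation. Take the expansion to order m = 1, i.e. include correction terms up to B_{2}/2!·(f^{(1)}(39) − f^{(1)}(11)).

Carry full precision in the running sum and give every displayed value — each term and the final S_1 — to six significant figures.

S_1 ≈ 605375

The integral term ∫_11^39 x^3 dx = 574700.
Endpoint term: (f(11) + f(39))/2 = (1331.00 + 59319.0)/2 = 30325.0.
Integral + boundary = 605025.
k=1: B_{2}/(2)! × [f^{(1)}(39) − f^{(1)}(11)] = 1/12 × (4563.00 − 363.000) = 350.000.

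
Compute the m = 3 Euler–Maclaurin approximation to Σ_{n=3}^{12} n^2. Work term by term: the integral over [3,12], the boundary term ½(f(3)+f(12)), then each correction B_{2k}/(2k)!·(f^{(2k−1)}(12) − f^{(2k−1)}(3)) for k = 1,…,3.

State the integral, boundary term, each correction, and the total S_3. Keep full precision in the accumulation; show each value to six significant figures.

∫_3^12 x^2 dx evaluates to 567.000.
Endpoint term: (f(3) + f(12))/2 = (9.00000 + 144.000)/2 = 76.5000.
So far: 643.500.
Correction k=1: B_{2}/2! · (f^{(1)}(12) − f^{(1)}(3)) = 1/12 · (24.0000 − 6.00000) = 1.50000.
Running total after k=1: 645.000.
Correction k=2: B_{4}/4! · (f^{(3)}(12) − f^{(3)}(3)) = −1/720 · (0.00000 − 0.00000) = 0.00000.
Running total after k=2: 645.000.
Correction k=3: B_{6}/6! · (f^{(5)}(12) − f^{(5)}(3)) = 1/30240 · (0.00000 − 0.00000) = 0.00000.

S_3 ≈ 645.000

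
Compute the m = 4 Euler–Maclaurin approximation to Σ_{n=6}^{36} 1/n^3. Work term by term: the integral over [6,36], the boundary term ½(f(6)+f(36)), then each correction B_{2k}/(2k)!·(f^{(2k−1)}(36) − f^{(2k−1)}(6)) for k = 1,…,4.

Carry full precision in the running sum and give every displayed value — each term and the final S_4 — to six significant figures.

S_4 ≈ 0.0160196

The integral term ∫_6^36 1/x^3 dx = 0.0135031.
Boundary: ½(f(6) + f(36)) = ½(0.00462963 + 2.14335e-05) = 0.00232553.
So far: 0.0158286.
k=1: B_{2}/(2)! × [f^{(1)}(36) − f^{(1)}(6)] = 1/12 × (-1.78612e-06 − (-0.00231481)) = 0.000192752.
Partial sum through k=1: 0.0160214.
k=2: B_{4}/(4)! × [f^{(3)}(36) − f^{(3)}(6)] = −1/720 × (-2.75636e-08 − (-0.00128601)) = -1.78608e-06.
Partial sum through k=2: 0.0160196.
k=3: B_{6}/(6)! × [f^{(5)}(36) − f^{(5)}(6)] = 1/30240 × (-8.93265e-10 − (-0.00150034)) = 4.96145e-08.
Partial sum through k=3: 0.0160196.
k=4: B_{8}/(8)! × [f^{(7)}(36) − f^{(7)}(6)] = −1/1209600 × (-4.96259e-11 − (-0.00300069)) = -2.48073e-09.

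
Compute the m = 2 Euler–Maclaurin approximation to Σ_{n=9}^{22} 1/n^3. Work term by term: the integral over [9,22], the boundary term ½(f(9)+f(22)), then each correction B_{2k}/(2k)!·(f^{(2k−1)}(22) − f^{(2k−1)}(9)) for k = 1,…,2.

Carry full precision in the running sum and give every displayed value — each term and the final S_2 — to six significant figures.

S_2 ≈ 0.00590949

∫_9^22 1/x^3 dx evaluates to 0.00513978.
½[f(9) + f(22)] = ½[0.00137174 + 9.39144e-05] = 0.000732828.
So far: 0.00587261.
k=1: B_{2}/(2)! × [f^{(1)}(22) − f^{(1)}(9)] = 1/12 × (-1.28065e-05 − (-0.000457247)) = 3.70367e-05.
Partial sum through k=1: 0.00590965.
k=2: B_{4}/(4)! × [f^{(3)}(22) − f^{(3)}(9)] = −1/720 × (-5.29194e-07 − (-0.000112901)) = -1.56071e-07.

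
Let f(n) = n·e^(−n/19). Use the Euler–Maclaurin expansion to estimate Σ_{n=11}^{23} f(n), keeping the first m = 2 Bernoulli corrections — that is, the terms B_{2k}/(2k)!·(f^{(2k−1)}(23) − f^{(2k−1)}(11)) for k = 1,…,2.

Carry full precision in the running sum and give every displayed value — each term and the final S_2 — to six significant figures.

Integral: ∫_11^23 x·e^(−x/19) dx = 81.6420.
½[f(11) + f(23)] = ½[6.16537 + 6.85493] = 6.51015.
Running total after boundary: 88.1521.
Correction k=1: B_{2}/2! · (f^{(1)}(23) − f^{(1)}(11)) = 1/12 · (-0.0627453 − 0.235995) = -0.0248950.
Partial sum through k=1: 88.1272.
Correction k=2: B_{4}/4! · (f^{(3)}(23) − f^{(3)}(11)) = −1/720 · (0.00147738 − 0.00375892) = 3.16880e-06.

S_2 ≈ 88.1272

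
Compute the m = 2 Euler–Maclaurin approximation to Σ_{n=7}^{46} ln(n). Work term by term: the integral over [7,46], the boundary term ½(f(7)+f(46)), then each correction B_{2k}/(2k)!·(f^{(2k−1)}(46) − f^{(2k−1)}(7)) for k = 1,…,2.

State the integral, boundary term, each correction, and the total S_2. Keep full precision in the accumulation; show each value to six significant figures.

Integral: ∫_7^46 ln(x) dx = 123.496.
Boundary: ½(f(7) + f(46)) = ½(1.94591 + 3.82864) = 2.88728.
So far: 126.383.
k=1: B_{2}/(2)! × [f^{(1)}(46) − f^{(1)}(7)] = 1/12 × (0.0217391 − 0.142857) = -0.0100932.
Running total after k=1: 126.373.
k=2: B_{4}/(4)! × [f^{(3)}(46) − f^{(3)}(7)] = −1/720 × (2.05474e-05 − 0.00583090) = 8.06994e-06.

S_2 ≈ 126.373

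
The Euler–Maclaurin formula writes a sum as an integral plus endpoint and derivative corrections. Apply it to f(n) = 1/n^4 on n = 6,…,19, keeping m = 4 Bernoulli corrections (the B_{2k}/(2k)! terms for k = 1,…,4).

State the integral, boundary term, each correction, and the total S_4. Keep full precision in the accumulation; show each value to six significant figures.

Integral: ∫_6^19 1/x^4 dx = 0.00149461.
Boundary: ½(f(6) + f(19)) = ½(0.000771605 + 7.67336e-06) = 0.000389639.
Running total after boundary: 0.00188425.
Correction k=1: B_{2}/2! · (f^{(1)}(19) − f^{(1)}(6)) = 1/12 · (-1.61544e-06 − (-0.000514403)) = 4.27323e-05.
Partial sum through k=1: 0.00192698.
Correction k=2: B_{4}/4! · (f^{(3)}(19) − f^{(3)}(6)) = −1/720 · (-1.34247e-07 − (-0.000428669)) = -5.95188e-07.
Partial sum through k=2: 0.00192639.
Correction k=3: B_{6}/6! · (f^{(5)}(19) − f^{(5)}(6)) = 1/30240 · (-2.08251e-08 − (-0.000666819)) = 2.20502e-08.
Partial sum through k=3: 0.00192641.
Correction k=4: B_{8}/8! · (f^{(7)}(19) − f^{(7)}(6)) = −1/1209600 · (-5.19185e-09 − (-0.00166705)) = -1.37818e-09.

S_4 ≈ 0.00192641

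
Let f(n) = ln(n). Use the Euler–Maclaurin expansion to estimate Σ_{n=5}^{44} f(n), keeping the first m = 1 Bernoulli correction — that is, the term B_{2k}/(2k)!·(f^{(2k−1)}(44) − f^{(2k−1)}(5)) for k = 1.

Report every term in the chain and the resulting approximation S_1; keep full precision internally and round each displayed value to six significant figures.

The integral term ∫_5^44 ln(x) dx = 119.457.
Boundary: ½(f(5) + f(44)) = ½(1.60944 + 3.78419) = 2.69681.
So far: 122.154.
k=1: B_{2}/(2)! × [f^{(1)}(44) − f^{(1)}(5)] = 1/12 × (0.0227273 − 0.200000) = -0.0147727.

S_1 ≈ 122.139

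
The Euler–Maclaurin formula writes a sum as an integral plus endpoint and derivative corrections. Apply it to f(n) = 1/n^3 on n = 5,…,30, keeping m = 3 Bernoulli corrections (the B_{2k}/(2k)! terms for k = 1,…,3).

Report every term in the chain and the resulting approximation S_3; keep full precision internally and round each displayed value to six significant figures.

S_3 ≈ 0.0238575

∫_5^30 1/x^3 dx evaluates to 0.0194444.
½[f(5) + f(30)] = ½[0.00800000 + 3.70370e-05] = 0.00401852.
Integral + boundary = 0.0234630.
k=1: B_{2}/(2)! × [f^{(1)}(30) − f^{(1)}(5)] = 1/12 × (-3.70370e-06 − (-0.00480000)) = 0.000399691.
Running total after k=1: 0.0238627.
k=2: B_{4}/(4)! × [f^{(3)}(30) − f^{(3)}(5)] = −1/720 × (-8.23045e-08 − (-0.00384000)) = -5.33322e-06.
Running total after k=2: 0.0238573.
k=3: B_{6}/(6)! × [f^{(5)}(30) − f^{(5)}(5)] = 1/30240 × (-3.84088e-09 − (-0.00645120)) = 2.13333e-07.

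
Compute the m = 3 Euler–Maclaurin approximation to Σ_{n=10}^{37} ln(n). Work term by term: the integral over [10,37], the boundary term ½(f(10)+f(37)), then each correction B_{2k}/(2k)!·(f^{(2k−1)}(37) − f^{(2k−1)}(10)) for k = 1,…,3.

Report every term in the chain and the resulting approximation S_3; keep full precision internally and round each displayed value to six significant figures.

Integral: ∫_10^37 ln(x) dx = 83.5781.
Endpoint term: (f(10) + f(37))/2 = (2.30259 + 3.61092)/2 = 2.95675.
So far: 86.5349.
Correction k=1: B_{2}/2! · (f^{(1)}(37) − f^{(1)}(10)) = 1/12 · (0.0270270 − 0.100000) = -0.00608108.
Partial sum through k=1: 86.5288.
Correction k=2: B_{4}/4! · (f^{(3)}(37) − f^{(3)}(10)) = −1/720 · (3.94843e-05 − 0.00200000) = 2.72294e-06.
Partial sum through k=2: 86.5288.
Correction k=3: B_{6}/6! · (f^{(5)}(37) − f^{(5)}(10)) = 1/30240 · (3.46101e-07 − 0.000240000) = -7.92506e-09.

S_3 ≈ 86.5288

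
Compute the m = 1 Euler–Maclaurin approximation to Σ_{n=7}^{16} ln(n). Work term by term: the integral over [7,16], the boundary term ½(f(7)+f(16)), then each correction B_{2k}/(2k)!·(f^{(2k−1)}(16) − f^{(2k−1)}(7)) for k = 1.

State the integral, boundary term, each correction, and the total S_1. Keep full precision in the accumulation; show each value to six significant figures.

The integral term ∫_7^16 ln(x) dx = 21.7400.
Boundary: ½(f(7) + f(16)) = ½(1.94591 + 2.77259) = 2.35925.
So far: 24.0993.
Correction k=1: B_{2}/2! · (f^{(1)}(16) − f^{(1)}(7)) = 1/12 · (0.0625000 − 0.142857) = -0.00669643.

S_1 ≈ 24.0926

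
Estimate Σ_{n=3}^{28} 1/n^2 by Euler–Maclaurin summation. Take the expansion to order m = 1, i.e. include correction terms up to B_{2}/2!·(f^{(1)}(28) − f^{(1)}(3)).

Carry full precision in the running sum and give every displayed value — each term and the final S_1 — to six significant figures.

The integral term ∫_3^28 1/x^2 dx = 0.297619.
Endpoint term: (f(3) + f(28))/2 = (0.111111 + 0.00127551)/2 = 0.0561933.
Integral + boundary = 0.353812.
k=1: B_{2}/(2)! × [f^{(1)}(28) − f^{(1)}(3)] = 1/12 × (-9.11079e-05 − (-0.0740741)) = 0.00616525.

S_1 ≈ 0.359978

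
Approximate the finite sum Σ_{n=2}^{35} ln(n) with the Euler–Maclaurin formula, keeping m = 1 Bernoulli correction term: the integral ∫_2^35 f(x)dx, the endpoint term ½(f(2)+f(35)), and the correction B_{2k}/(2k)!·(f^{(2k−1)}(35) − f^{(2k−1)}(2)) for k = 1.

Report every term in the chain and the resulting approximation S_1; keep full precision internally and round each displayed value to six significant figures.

S_1 ≈ 92.1358

Integral: ∫_2^35 ln(x) dx = 90.0509.
Boundary: ½(f(2) + f(35)) = ½(0.693147 + 3.55535) = 2.12425.
Running total after boundary: 92.1751.
k=1: B_{2}/(2)! × [f^{(1)}(35) − f^{(1)}(2)] = 1/12 × (0.0285714 − 0.500000) = -0.0392857.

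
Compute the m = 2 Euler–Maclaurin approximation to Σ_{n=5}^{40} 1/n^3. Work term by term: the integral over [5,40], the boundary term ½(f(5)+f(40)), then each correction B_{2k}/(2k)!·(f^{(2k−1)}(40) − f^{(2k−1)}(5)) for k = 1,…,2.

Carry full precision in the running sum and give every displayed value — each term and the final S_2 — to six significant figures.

S_2 ≈ 0.0240899

The integral term ∫_5^40 1/x^3 dx = 0.0196875.
Endpoint term: (f(5) + f(40))/2 = (0.00800000 + 1.56250e-05)/2 = 0.00400781.
So far: 0.0236953.
Order-1 term: 1/12 · (-1.17187e-06 − (-0.00480000)) = 0.000399902.
Running total after k=1: 0.0240952.
Order-2 term: −1/720 · (-1.46484e-08 − (-0.00384000)) = -5.33331e-06.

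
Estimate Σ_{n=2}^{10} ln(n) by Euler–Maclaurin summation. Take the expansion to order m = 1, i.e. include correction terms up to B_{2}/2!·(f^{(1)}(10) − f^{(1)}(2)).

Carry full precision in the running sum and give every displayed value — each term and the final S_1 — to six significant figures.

Integral: ∫_2^10 ln(x) dx = 13.6396.
Boundary: ½(f(2) + f(10)) = ½(0.693147 + 2.30259) = 1.49787.
Running total after boundary: 15.1374.
k=1: B_{2}/(2)! × [f^{(1)}(10) − f^{(1)}(2)] = 1/12 × (0.100000 − 0.500000) = -0.0333333.

S_1 ≈ 15.1041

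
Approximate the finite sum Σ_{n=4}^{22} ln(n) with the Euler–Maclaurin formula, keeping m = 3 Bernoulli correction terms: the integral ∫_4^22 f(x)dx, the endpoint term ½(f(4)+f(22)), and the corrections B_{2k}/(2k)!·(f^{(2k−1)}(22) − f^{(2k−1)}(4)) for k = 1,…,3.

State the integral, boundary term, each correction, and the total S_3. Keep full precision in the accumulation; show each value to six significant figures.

S_3 ≈ 46.6794

Integral: ∫_4^22 ln(x) dx = 44.4578.
Endpoint term: (f(4) + f(22))/2 = (1.38629 + 3.09104)/2 = 2.23867.
Running total after boundary: 46.6964.
Order-1 term: 1/12 · (0.0454545 − 0.250000) = -0.0170455.
After k=1: 46.6794.
Order-2 term: −1/720 · (0.000187829 − 0.0312500) = 4.31419e-05.
After k=2: 46.6794.
Order-3 term: 1/30240 · (4.65691e-06 − 0.0234375) = -7.74896e-07.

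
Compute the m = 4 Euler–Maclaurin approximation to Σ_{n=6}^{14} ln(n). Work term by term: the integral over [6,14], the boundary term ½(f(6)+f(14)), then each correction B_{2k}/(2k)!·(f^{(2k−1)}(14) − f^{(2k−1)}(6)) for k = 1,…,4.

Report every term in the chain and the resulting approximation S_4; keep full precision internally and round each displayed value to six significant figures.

S_4 ≈ 20.4037

Integral: ∫_6^14 ln(x) dx = 18.1962.
½[f(6) + f(14)] = ½[1.79176 + 2.63906] = 2.21541.
So far: 20.4117.
Order-1 term: 1/12 · (0.0714286 − 0.166667) = -0.00793651.
Running total after k=1: 20.4037.
Order-2 term: −1/720 · (0.000728863 − 0.00925926) = 1.18478e-05.
Running total after k=2: 20.4037.
Order-3 term: 1/30240 · (4.46243e-05 − 0.00308642) = -1.00588e-07.
Running total after k=3: 20.4037.
Order-4 term: −1/1209600 · (6.83024e-06 − 0.00257202) = 2.12069e-09.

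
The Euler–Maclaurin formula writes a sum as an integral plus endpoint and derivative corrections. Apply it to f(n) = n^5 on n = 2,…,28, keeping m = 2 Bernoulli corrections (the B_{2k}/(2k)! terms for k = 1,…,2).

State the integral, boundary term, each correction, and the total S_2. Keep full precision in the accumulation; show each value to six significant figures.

S_2 ≈ 8.91763e+07

Integral: ∫_2^28 x^5 dx = 8.03150e+07.
Boundary: ½(f(2) + f(28)) = ½(32.0000 + 1.72104e+07) = 8.60520e+06.
So far: 8.89202e+07.
Correction k=1: B_{2}/2! · (f^{(1)}(28) − f^{(1)}(2)) = 1/12 · (3.07328e+06 − 80.0000) = 256100.
Running total after k=1: 8.91763e+07.
Correction k=2: B_{4}/4! · (f^{(3)}(28) − f^{(3)}(2)) = −1/720 · (47040.0 − 240.000) = -65.0000.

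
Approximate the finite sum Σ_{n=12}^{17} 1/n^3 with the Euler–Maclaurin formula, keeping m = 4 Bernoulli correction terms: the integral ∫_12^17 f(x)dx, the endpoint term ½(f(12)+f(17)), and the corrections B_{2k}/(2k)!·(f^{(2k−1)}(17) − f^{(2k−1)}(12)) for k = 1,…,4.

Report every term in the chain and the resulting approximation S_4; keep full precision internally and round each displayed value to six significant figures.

The integral term ∫_12^17 1/x^3 dx = 0.00174212.
½[f(12) + f(17)] = ½[0.000578704 + 0.000203542] = 0.000391123.
Running total after boundary: 0.00213324.
k=1: B_{2}/(2)! × [f^{(1)}(17) − f^{(1)}(12)] = 1/12 × (-3.59191e-05 − (-0.000144676)) = 9.06307e-06.
Running total after k=1: 0.00214230.
k=2: B_{4}/(4)! × [f^{(3)}(17) − f^{(3)}(12)] = −1/720 × (-2.48575e-06 − (-2.00939e-05)) = -2.44557e-08.
Running total after k=2: 0.00214228.
k=3: B_{6}/(6)! × [f^{(5)}(17) − f^{(5)}(12)] = 1/30240 × (-3.61251e-07 − (-5.86071e-06)) = 1.81861e-10.
Running total after k=3: 0.00214228.
k=4: B_{8}/(8)! × [f^{(7)}(17) − f^{(7)}(12)] = −1/1209600 × (-9.00003e-08 − (-2.93036e-06)) = -2.34818e-12.

S_4 ≈ 0.00214228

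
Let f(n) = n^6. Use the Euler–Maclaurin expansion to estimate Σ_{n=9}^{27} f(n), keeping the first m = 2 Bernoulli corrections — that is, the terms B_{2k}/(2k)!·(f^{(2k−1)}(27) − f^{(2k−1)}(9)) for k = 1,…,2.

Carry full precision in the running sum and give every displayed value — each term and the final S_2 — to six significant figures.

Integral: ∫_9^27 x^6 dx = 1.49365e+09.
½[f(9) + f(27)] = ½[531441 + 3.87420e+08] = 1.93976e+08.
So far: 1.68763e+09.
Correction k=1: B_{2}/2! · (f^{(1)}(27) − f^{(1)}(9)) = 1/12 · (8.60934e+07 − 354294) = 7.14493e+06.
Partial sum through k=1: 1.69477e+09.
Correction k=2: B_{4}/4! · (f^{(3)}(27) − f^{(3)}(9)) = −1/720 · (2.36196e+06 − 87480.0) = -3159.00.

S_2 ≈ 1.69477e+09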